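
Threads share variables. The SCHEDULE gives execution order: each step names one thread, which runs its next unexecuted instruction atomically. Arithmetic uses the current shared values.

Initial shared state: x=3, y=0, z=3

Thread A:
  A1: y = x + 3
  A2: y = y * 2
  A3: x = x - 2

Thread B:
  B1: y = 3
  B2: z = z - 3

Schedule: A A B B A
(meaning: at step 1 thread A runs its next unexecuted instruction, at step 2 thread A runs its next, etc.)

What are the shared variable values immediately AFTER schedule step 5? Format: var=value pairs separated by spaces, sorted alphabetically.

Step 1: thread A executes A1 (y = x + 3). Shared: x=3 y=6 z=3. PCs: A@1 B@0
Step 2: thread A executes A2 (y = y * 2). Shared: x=3 y=12 z=3. PCs: A@2 B@0
Step 3: thread B executes B1 (y = 3). Shared: x=3 y=3 z=3. PCs: A@2 B@1
Step 4: thread B executes B2 (z = z - 3). Shared: x=3 y=3 z=0. PCs: A@2 B@2
Step 5: thread A executes A3 (x = x - 2). Shared: x=1 y=3 z=0. PCs: A@3 B@2

Answer: x=1 y=3 z=0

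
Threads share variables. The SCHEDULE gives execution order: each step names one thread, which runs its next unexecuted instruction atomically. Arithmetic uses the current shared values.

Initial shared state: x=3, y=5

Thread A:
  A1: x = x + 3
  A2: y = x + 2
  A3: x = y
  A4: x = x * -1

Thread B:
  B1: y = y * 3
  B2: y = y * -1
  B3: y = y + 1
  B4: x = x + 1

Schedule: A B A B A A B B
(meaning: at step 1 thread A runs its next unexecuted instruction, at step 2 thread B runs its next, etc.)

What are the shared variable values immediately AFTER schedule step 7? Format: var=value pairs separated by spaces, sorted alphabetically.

Step 1: thread A executes A1 (x = x + 3). Shared: x=6 y=5. PCs: A@1 B@0
Step 2: thread B executes B1 (y = y * 3). Shared: x=6 y=15. PCs: A@1 B@1
Step 3: thread A executes A2 (y = x + 2). Shared: x=6 y=8. PCs: A@2 B@1
Step 4: thread B executes B2 (y = y * -1). Shared: x=6 y=-8. PCs: A@2 B@2
Step 5: thread A executes A3 (x = y). Shared: x=-8 y=-8. PCs: A@3 B@2
Step 6: thread A executes A4 (x = x * -1). Shared: x=8 y=-8. PCs: A@4 B@2
Step 7: thread B executes B3 (y = y + 1). Shared: x=8 y=-7. PCs: A@4 B@3

Answer: x=8 y=-7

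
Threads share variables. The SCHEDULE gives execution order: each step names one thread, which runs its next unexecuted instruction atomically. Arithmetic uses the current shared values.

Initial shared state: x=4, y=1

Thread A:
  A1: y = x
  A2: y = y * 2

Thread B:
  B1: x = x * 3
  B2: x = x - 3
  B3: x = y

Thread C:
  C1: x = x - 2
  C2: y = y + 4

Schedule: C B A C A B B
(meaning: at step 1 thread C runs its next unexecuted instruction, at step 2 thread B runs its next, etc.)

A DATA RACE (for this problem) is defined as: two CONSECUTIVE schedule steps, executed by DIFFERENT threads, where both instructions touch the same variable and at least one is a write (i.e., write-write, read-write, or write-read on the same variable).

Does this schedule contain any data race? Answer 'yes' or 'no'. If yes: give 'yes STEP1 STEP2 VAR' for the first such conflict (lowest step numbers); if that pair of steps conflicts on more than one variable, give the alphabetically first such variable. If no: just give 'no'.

Steps 1,2: C(x = x - 2) vs B(x = x * 3). RACE on x (W-W).
Steps 2,3: B(x = x * 3) vs A(y = x). RACE on x (W-R).
Steps 3,4: A(y = x) vs C(y = y + 4). RACE on y (W-W).
Steps 4,5: C(y = y + 4) vs A(y = y * 2). RACE on y (W-W).
Steps 5,6: A(r=y,w=y) vs B(r=x,w=x). No conflict.
Steps 6,7: same thread (B). No race.
First conflict at steps 1,2.

Answer: yes 1 2 x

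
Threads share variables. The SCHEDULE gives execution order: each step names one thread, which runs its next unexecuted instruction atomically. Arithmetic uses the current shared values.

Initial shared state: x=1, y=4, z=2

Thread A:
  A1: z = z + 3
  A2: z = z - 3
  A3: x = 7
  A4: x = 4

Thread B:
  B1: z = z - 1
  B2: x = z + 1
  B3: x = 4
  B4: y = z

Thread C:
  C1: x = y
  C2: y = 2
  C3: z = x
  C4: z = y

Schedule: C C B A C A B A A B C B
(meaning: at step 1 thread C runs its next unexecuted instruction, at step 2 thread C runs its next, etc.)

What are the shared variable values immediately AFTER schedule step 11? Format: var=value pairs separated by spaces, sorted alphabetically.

Step 1: thread C executes C1 (x = y). Shared: x=4 y=4 z=2. PCs: A@0 B@0 C@1
Step 2: thread C executes C2 (y = 2). Shared: x=4 y=2 z=2. PCs: A@0 B@0 C@2
Step 3: thread B executes B1 (z = z - 1). Shared: x=4 y=2 z=1. PCs: A@0 B@1 C@2
Step 4: thread A executes A1 (z = z + 3). Shared: x=4 y=2 z=4. PCs: A@1 B@1 C@2
Step 5: thread C executes C3 (z = x). Shared: x=4 y=2 z=4. PCs: A@1 B@1 C@3
Step 6: thread A executes A2 (z = z - 3). Shared: x=4 y=2 z=1. PCs: A@2 B@1 C@3
Step 7: thread B executes B2 (x = z + 1). Shared: x=2 y=2 z=1. PCs: A@2 B@2 C@3
Step 8: thread A executes A3 (x = 7). Shared: x=7 y=2 z=1. PCs: A@3 B@2 C@3
Step 9: thread A executes A4 (x = 4). Shared: x=4 y=2 z=1. PCs: A@4 B@2 C@3
Step 10: thread B executes B3 (x = 4). Shared: x=4 y=2 z=1. PCs: A@4 B@3 C@3
Step 11: thread C executes C4 (z = y). Shared: x=4 y=2 z=2. PCs: A@4 B@3 C@4

Answer: x=4 y=2 z=2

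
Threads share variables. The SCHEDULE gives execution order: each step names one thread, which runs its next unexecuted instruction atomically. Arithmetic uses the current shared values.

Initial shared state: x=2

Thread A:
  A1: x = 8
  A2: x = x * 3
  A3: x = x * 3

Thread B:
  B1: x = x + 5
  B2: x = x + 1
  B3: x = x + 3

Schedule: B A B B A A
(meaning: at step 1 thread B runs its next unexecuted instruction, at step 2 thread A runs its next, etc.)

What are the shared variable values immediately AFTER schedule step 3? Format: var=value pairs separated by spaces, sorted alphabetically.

Step 1: thread B executes B1 (x = x + 5). Shared: x=7. PCs: A@0 B@1
Step 2: thread A executes A1 (x = 8). Shared: x=8. PCs: A@1 B@1
Step 3: thread B executes B2 (x = x + 1). Shared: x=9. PCs: A@1 B@2

Answer: x=9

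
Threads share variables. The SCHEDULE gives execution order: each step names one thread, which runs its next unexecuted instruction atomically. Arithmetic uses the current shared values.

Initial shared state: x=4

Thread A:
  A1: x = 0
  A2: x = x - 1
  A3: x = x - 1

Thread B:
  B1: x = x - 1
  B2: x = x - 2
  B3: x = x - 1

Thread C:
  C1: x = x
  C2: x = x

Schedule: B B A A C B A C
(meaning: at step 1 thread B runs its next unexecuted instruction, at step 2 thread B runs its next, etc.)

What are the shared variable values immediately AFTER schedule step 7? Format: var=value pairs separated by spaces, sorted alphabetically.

Answer: x=-3

Derivation:
Step 1: thread B executes B1 (x = x - 1). Shared: x=3. PCs: A@0 B@1 C@0
Step 2: thread B executes B2 (x = x - 2). Shared: x=1. PCs: A@0 B@2 C@0
Step 3: thread A executes A1 (x = 0). Shared: x=0. PCs: A@1 B@2 C@0
Step 4: thread A executes A2 (x = x - 1). Shared: x=-1. PCs: A@2 B@2 C@0
Step 5: thread C executes C1 (x = x). Shared: x=-1. PCs: A@2 B@2 C@1
Step 6: thread B executes B3 (x = x - 1). Shared: x=-2. PCs: A@2 B@3 C@1
Step 7: thread A executes A3 (x = x - 1). Shared: x=-3. PCs: A@3 B@3 C@1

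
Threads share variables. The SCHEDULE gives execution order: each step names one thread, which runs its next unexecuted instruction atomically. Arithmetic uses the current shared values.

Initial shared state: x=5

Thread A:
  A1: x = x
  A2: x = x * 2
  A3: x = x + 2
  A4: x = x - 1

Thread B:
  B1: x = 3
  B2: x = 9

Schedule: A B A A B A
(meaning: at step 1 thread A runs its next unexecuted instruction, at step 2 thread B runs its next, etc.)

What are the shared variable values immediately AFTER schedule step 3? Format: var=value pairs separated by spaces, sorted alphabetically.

Step 1: thread A executes A1 (x = x). Shared: x=5. PCs: A@1 B@0
Step 2: thread B executes B1 (x = 3). Shared: x=3. PCs: A@1 B@1
Step 3: thread A executes A2 (x = x * 2). Shared: x=6. PCs: A@2 B@1

Answer: x=6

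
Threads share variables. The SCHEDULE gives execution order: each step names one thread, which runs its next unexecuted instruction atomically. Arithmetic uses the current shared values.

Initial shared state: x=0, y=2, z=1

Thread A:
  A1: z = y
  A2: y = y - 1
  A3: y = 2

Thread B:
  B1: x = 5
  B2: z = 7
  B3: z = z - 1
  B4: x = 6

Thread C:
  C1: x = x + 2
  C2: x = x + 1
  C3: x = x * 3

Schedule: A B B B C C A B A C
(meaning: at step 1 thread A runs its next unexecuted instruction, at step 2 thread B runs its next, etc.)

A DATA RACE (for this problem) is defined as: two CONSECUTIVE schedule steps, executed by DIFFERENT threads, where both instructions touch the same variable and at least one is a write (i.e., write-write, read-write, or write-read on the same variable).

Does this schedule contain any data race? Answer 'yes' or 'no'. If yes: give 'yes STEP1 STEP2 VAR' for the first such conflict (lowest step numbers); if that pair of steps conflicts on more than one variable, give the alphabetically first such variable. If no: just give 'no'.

Steps 1,2: A(r=y,w=z) vs B(r=-,w=x). No conflict.
Steps 2,3: same thread (B). No race.
Steps 3,4: same thread (B). No race.
Steps 4,5: B(r=z,w=z) vs C(r=x,w=x). No conflict.
Steps 5,6: same thread (C). No race.
Steps 6,7: C(r=x,w=x) vs A(r=y,w=y). No conflict.
Steps 7,8: A(r=y,w=y) vs B(r=-,w=x). No conflict.
Steps 8,9: B(r=-,w=x) vs A(r=-,w=y). No conflict.
Steps 9,10: A(r=-,w=y) vs C(r=x,w=x). No conflict.

Answer: no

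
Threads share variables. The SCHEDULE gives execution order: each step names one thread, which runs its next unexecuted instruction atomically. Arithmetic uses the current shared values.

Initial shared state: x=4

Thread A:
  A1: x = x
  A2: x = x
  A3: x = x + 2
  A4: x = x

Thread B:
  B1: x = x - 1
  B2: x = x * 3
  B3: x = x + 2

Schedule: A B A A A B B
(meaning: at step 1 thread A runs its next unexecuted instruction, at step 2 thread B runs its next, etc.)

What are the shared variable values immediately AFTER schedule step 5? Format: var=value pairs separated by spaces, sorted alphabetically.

Answer: x=5

Derivation:
Step 1: thread A executes A1 (x = x). Shared: x=4. PCs: A@1 B@0
Step 2: thread B executes B1 (x = x - 1). Shared: x=3. PCs: A@1 B@1
Step 3: thread A executes A2 (x = x). Shared: x=3. PCs: A@2 B@1
Step 4: thread A executes A3 (x = x + 2). Shared: x=5. PCs: A@3 B@1
Step 5: thread A executes A4 (x = x). Shared: x=5. PCs: A@4 B@1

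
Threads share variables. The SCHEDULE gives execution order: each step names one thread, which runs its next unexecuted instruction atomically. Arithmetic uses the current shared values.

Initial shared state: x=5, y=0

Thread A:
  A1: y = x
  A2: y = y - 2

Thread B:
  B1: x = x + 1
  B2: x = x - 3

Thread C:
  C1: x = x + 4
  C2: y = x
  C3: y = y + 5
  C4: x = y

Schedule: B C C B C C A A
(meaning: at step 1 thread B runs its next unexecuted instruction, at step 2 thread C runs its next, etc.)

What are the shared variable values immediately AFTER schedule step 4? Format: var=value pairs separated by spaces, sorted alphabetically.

Step 1: thread B executes B1 (x = x + 1). Shared: x=6 y=0. PCs: A@0 B@1 C@0
Step 2: thread C executes C1 (x = x + 4). Shared: x=10 y=0. PCs: A@0 B@1 C@1
Step 3: thread C executes C2 (y = x). Shared: x=10 y=10. PCs: A@0 B@1 C@2
Step 4: thread B executes B2 (x = x - 3). Shared: x=7 y=10. PCs: A@0 B@2 C@2

Answer: x=7 y=10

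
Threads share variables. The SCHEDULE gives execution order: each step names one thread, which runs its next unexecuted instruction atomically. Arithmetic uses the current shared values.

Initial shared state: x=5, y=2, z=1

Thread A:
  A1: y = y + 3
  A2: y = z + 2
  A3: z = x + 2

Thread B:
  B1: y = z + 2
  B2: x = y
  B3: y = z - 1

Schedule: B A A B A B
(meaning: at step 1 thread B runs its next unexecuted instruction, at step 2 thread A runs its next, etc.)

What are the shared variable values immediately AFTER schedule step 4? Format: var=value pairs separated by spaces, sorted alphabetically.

Answer: x=3 y=3 z=1

Derivation:
Step 1: thread B executes B1 (y = z + 2). Shared: x=5 y=3 z=1. PCs: A@0 B@1
Step 2: thread A executes A1 (y = y + 3). Shared: x=5 y=6 z=1. PCs: A@1 B@1
Step 3: thread A executes A2 (y = z + 2). Shared: x=5 y=3 z=1. PCs: A@2 B@1
Step 4: thread B executes B2 (x = y). Shared: x=3 y=3 z=1. PCs: A@2 B@2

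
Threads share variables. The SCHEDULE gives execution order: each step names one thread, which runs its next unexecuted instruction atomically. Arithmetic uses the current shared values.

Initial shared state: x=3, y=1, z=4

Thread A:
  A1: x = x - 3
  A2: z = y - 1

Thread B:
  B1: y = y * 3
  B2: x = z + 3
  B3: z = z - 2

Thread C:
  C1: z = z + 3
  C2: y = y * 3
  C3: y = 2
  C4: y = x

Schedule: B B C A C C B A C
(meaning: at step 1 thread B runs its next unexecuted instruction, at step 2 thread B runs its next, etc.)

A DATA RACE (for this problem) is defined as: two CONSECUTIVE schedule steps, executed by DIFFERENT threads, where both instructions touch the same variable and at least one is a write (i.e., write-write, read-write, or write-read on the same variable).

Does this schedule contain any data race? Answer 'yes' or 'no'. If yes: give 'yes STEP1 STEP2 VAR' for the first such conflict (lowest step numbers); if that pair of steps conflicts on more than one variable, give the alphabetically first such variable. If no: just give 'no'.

Steps 1,2: same thread (B). No race.
Steps 2,3: B(x = z + 3) vs C(z = z + 3). RACE on z (R-W).
Steps 3,4: C(r=z,w=z) vs A(r=x,w=x). No conflict.
Steps 4,5: A(r=x,w=x) vs C(r=y,w=y). No conflict.
Steps 5,6: same thread (C). No race.
Steps 6,7: C(r=-,w=y) vs B(r=z,w=z). No conflict.
Steps 7,8: B(z = z - 2) vs A(z = y - 1). RACE on z (W-W).
Steps 8,9: A(z = y - 1) vs C(y = x). RACE on y (R-W).
First conflict at steps 2,3.

Answer: yes 2 3 z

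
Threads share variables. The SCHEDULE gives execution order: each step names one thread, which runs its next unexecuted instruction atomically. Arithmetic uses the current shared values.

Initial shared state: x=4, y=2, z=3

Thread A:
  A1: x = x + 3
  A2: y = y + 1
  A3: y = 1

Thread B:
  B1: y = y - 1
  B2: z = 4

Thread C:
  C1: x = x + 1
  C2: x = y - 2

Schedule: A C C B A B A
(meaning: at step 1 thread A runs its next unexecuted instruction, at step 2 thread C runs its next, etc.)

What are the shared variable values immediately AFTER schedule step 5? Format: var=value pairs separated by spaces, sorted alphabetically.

Step 1: thread A executes A1 (x = x + 3). Shared: x=7 y=2 z=3. PCs: A@1 B@0 C@0
Step 2: thread C executes C1 (x = x + 1). Shared: x=8 y=2 z=3. PCs: A@1 B@0 C@1
Step 3: thread C executes C2 (x = y - 2). Shared: x=0 y=2 z=3. PCs: A@1 B@0 C@2
Step 4: thread B executes B1 (y = y - 1). Shared: x=0 y=1 z=3. PCs: A@1 B@1 C@2
Step 5: thread A executes A2 (y = y + 1). Shared: x=0 y=2 z=3. PCs: A@2 B@1 C@2

Answer: x=0 y=2 z=3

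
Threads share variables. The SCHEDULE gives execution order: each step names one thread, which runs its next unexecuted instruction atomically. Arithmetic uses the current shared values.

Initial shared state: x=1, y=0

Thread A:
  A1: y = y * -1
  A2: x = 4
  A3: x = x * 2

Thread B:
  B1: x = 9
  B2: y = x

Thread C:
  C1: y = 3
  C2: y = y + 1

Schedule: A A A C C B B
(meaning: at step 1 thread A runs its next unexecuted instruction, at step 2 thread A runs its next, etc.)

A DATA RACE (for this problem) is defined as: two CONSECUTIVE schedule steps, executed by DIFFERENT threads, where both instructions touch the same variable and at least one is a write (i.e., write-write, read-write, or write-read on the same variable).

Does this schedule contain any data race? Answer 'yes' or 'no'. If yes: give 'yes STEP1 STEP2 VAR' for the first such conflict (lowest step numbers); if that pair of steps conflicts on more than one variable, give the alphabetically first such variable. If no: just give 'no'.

Steps 1,2: same thread (A). No race.
Steps 2,3: same thread (A). No race.
Steps 3,4: A(r=x,w=x) vs C(r=-,w=y). No conflict.
Steps 4,5: same thread (C). No race.
Steps 5,6: C(r=y,w=y) vs B(r=-,w=x). No conflict.
Steps 6,7: same thread (B). No race.

Answer: no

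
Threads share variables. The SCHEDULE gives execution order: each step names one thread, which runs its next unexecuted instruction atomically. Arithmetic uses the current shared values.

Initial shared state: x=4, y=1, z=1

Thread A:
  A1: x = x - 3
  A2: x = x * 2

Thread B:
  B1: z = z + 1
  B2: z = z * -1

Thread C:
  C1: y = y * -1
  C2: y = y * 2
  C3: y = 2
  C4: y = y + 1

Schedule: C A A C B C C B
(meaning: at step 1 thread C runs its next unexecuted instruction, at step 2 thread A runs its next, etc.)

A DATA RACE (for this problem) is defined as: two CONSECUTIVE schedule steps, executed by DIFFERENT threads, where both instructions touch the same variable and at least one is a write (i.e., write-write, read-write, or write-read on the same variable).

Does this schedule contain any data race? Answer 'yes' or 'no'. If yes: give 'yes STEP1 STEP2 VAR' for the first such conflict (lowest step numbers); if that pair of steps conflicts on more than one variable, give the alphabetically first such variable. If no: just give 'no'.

Answer: no

Derivation:
Steps 1,2: C(r=y,w=y) vs A(r=x,w=x). No conflict.
Steps 2,3: same thread (A). No race.
Steps 3,4: A(r=x,w=x) vs C(r=y,w=y). No conflict.
Steps 4,5: C(r=y,w=y) vs B(r=z,w=z). No conflict.
Steps 5,6: B(r=z,w=z) vs C(r=-,w=y). No conflict.
Steps 6,7: same thread (C). No race.
Steps 7,8: C(r=y,w=y) vs B(r=z,w=z). No conflict.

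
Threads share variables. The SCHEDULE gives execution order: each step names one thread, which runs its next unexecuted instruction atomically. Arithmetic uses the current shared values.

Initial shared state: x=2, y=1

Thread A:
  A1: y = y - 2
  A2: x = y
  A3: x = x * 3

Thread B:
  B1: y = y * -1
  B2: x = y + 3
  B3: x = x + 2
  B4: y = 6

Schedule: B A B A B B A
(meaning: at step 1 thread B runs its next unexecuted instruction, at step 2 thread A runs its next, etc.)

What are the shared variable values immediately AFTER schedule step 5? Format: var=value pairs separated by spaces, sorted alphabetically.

Step 1: thread B executes B1 (y = y * -1). Shared: x=2 y=-1. PCs: A@0 B@1
Step 2: thread A executes A1 (y = y - 2). Shared: x=2 y=-3. PCs: A@1 B@1
Step 3: thread B executes B2 (x = y + 3). Shared: x=0 y=-3. PCs: A@1 B@2
Step 4: thread A executes A2 (x = y). Shared: x=-3 y=-3. PCs: A@2 B@2
Step 5: thread B executes B3 (x = x + 2). Shared: x=-1 y=-3. PCs: A@2 B@3

Answer: x=-1 y=-3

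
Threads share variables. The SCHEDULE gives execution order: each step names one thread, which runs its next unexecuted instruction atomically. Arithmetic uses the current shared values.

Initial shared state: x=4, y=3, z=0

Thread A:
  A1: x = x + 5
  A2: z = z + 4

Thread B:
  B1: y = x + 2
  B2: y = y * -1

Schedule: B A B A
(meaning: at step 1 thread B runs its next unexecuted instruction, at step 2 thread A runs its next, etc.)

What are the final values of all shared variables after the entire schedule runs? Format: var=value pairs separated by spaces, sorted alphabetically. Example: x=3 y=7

Step 1: thread B executes B1 (y = x + 2). Shared: x=4 y=6 z=0. PCs: A@0 B@1
Step 2: thread A executes A1 (x = x + 5). Shared: x=9 y=6 z=0. PCs: A@1 B@1
Step 3: thread B executes B2 (y = y * -1). Shared: x=9 y=-6 z=0. PCs: A@1 B@2
Step 4: thread A executes A2 (z = z + 4). Shared: x=9 y=-6 z=4. PCs: A@2 B@2

Answer: x=9 y=-6 z=4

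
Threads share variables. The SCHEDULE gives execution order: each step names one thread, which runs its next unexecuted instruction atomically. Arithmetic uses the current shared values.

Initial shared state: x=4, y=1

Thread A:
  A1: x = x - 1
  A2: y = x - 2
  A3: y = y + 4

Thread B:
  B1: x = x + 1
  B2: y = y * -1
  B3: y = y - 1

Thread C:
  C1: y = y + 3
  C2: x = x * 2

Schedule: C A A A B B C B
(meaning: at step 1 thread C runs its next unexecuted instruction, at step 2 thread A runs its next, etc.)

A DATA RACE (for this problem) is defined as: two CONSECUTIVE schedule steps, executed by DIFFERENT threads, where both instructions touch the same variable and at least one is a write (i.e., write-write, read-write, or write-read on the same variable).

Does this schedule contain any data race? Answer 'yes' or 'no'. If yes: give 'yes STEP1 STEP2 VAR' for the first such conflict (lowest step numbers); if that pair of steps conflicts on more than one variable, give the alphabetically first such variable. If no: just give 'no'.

Steps 1,2: C(r=y,w=y) vs A(r=x,w=x). No conflict.
Steps 2,3: same thread (A). No race.
Steps 3,4: same thread (A). No race.
Steps 4,5: A(r=y,w=y) vs B(r=x,w=x). No conflict.
Steps 5,6: same thread (B). No race.
Steps 6,7: B(r=y,w=y) vs C(r=x,w=x). No conflict.
Steps 7,8: C(r=x,w=x) vs B(r=y,w=y). No conflict.

Answer: no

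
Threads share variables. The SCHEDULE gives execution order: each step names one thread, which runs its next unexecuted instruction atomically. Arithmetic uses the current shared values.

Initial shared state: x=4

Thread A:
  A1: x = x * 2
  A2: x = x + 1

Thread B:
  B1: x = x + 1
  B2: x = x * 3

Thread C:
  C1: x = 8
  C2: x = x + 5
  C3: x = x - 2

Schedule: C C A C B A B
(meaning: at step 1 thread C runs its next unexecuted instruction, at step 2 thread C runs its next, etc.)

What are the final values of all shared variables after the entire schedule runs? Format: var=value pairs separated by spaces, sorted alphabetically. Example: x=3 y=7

Step 1: thread C executes C1 (x = 8). Shared: x=8. PCs: A@0 B@0 C@1
Step 2: thread C executes C2 (x = x + 5). Shared: x=13. PCs: A@0 B@0 C@2
Step 3: thread A executes A1 (x = x * 2). Shared: x=26. PCs: A@1 B@0 C@2
Step 4: thread C executes C3 (x = x - 2). Shared: x=24. PCs: A@1 B@0 C@3
Step 5: thread B executes B1 (x = x + 1). Shared: x=25. PCs: A@1 B@1 C@3
Step 6: thread A executes A2 (x = x + 1). Shared: x=26. PCs: A@2 B@1 C@3
Step 7: thread B executes B2 (x = x * 3). Shared: x=78. PCs: A@2 B@2 C@3

Answer: x=78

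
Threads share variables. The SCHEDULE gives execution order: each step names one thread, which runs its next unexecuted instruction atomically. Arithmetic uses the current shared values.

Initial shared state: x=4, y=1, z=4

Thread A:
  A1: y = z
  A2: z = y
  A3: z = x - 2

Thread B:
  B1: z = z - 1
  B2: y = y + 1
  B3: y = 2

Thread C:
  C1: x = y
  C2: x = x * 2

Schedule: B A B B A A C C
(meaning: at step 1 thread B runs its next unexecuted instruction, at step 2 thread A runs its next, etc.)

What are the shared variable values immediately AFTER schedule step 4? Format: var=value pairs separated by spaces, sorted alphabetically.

Step 1: thread B executes B1 (z = z - 1). Shared: x=4 y=1 z=3. PCs: A@0 B@1 C@0
Step 2: thread A executes A1 (y = z). Shared: x=4 y=3 z=3. PCs: A@1 B@1 C@0
Step 3: thread B executes B2 (y = y + 1). Shared: x=4 y=4 z=3. PCs: A@1 B@2 C@0
Step 4: thread B executes B3 (y = 2). Shared: x=4 y=2 z=3. PCs: A@1 B@3 C@0

Answer: x=4 y=2 z=3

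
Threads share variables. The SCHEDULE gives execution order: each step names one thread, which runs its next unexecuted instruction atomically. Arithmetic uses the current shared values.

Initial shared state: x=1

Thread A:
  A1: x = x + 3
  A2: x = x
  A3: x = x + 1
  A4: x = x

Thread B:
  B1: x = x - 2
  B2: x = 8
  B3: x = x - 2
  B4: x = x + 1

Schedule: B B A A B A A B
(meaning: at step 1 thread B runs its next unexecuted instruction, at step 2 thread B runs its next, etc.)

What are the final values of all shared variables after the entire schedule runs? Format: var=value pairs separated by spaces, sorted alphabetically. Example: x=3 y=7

Answer: x=11

Derivation:
Step 1: thread B executes B1 (x = x - 2). Shared: x=-1. PCs: A@0 B@1
Step 2: thread B executes B2 (x = 8). Shared: x=8. PCs: A@0 B@2
Step 3: thread A executes A1 (x = x + 3). Shared: x=11. PCs: A@1 B@2
Step 4: thread A executes A2 (x = x). Shared: x=11. PCs: A@2 B@2
Step 5: thread B executes B3 (x = x - 2). Shared: x=9. PCs: A@2 B@3
Step 6: thread A executes A3 (x = x + 1). Shared: x=10. PCs: A@3 B@3
Step 7: thread A executes A4 (x = x). Shared: x=10. PCs: A@4 B@3
Step 8: thread B executes B4 (x = x + 1). Shared: x=11. PCs: A@4 B@4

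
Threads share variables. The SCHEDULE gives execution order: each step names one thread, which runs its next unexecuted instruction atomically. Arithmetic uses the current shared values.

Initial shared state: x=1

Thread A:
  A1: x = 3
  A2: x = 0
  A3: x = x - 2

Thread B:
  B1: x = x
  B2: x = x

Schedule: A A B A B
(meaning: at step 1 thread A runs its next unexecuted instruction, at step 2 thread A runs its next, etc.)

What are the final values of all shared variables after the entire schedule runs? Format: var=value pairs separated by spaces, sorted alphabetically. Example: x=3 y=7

Answer: x=-2

Derivation:
Step 1: thread A executes A1 (x = 3). Shared: x=3. PCs: A@1 B@0
Step 2: thread A executes A2 (x = 0). Shared: x=0. PCs: A@2 B@0
Step 3: thread B executes B1 (x = x). Shared: x=0. PCs: A@2 B@1
Step 4: thread A executes A3 (x = x - 2). Shared: x=-2. PCs: A@3 B@1
Step 5: thread B executes B2 (x = x). Shared: x=-2. PCs: A@3 B@2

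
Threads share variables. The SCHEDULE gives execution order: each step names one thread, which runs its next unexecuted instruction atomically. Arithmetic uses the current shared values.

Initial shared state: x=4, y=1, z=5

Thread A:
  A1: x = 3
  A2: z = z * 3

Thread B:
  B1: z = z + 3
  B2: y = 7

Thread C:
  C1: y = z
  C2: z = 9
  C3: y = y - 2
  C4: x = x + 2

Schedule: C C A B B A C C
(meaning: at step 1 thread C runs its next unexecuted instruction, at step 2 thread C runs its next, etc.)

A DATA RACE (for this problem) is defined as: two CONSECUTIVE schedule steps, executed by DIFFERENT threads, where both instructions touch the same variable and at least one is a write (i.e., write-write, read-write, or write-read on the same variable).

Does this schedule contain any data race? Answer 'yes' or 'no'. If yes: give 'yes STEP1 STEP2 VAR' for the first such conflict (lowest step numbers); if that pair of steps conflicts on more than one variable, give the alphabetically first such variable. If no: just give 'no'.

Answer: no

Derivation:
Steps 1,2: same thread (C). No race.
Steps 2,3: C(r=-,w=z) vs A(r=-,w=x). No conflict.
Steps 3,4: A(r=-,w=x) vs B(r=z,w=z). No conflict.
Steps 4,5: same thread (B). No race.
Steps 5,6: B(r=-,w=y) vs A(r=z,w=z). No conflict.
Steps 6,7: A(r=z,w=z) vs C(r=y,w=y). No conflict.
Steps 7,8: same thread (C). No race.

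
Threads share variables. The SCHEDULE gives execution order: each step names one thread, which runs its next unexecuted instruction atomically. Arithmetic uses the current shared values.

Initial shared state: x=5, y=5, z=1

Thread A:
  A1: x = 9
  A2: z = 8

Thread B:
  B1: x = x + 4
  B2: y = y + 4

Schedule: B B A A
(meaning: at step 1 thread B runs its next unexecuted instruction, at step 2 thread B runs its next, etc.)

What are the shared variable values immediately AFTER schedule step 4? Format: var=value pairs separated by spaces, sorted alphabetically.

Answer: x=9 y=9 z=8

Derivation:
Step 1: thread B executes B1 (x = x + 4). Shared: x=9 y=5 z=1. PCs: A@0 B@1
Step 2: thread B executes B2 (y = y + 4). Shared: x=9 y=9 z=1. PCs: A@0 B@2
Step 3: thread A executes A1 (x = 9). Shared: x=9 y=9 z=1. PCs: A@1 B@2
Step 4: thread A executes A2 (z = 8). Shared: x=9 y=9 z=8. PCs: A@2 B@2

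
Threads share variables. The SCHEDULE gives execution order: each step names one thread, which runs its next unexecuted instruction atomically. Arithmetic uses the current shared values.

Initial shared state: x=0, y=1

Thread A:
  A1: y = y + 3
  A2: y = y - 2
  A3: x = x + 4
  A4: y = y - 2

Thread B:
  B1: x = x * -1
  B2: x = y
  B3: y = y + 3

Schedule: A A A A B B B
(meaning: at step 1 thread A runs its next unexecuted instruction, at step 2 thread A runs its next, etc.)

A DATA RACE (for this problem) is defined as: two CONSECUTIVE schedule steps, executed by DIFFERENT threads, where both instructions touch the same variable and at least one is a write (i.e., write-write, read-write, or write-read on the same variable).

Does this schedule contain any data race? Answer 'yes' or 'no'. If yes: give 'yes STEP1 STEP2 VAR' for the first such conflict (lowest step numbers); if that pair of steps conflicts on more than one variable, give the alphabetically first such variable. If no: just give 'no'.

Steps 1,2: same thread (A). No race.
Steps 2,3: same thread (A). No race.
Steps 3,4: same thread (A). No race.
Steps 4,5: A(r=y,w=y) vs B(r=x,w=x). No conflict.
Steps 5,6: same thread (B). No race.
Steps 6,7: same thread (B). No race.

Answer: no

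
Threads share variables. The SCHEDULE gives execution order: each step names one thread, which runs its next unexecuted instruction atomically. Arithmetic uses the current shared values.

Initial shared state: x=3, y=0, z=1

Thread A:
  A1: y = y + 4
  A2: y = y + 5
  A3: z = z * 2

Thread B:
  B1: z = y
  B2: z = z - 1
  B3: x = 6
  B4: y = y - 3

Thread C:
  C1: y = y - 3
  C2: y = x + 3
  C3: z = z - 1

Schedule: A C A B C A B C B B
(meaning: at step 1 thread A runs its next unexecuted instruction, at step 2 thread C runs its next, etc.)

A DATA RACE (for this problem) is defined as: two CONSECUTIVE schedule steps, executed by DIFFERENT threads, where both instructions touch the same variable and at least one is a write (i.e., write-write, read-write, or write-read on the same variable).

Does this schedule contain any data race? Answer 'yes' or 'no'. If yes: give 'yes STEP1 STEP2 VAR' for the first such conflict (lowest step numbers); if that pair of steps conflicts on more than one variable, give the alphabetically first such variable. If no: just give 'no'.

Answer: yes 1 2 y

Derivation:
Steps 1,2: A(y = y + 4) vs C(y = y - 3). RACE on y (W-W).
Steps 2,3: C(y = y - 3) vs A(y = y + 5). RACE on y (W-W).
Steps 3,4: A(y = y + 5) vs B(z = y). RACE on y (W-R).
Steps 4,5: B(z = y) vs C(y = x + 3). RACE on y (R-W).
Steps 5,6: C(r=x,w=y) vs A(r=z,w=z). No conflict.
Steps 6,7: A(z = z * 2) vs B(z = z - 1). RACE on z (W-W).
Steps 7,8: B(z = z - 1) vs C(z = z - 1). RACE on z (W-W).
Steps 8,9: C(r=z,w=z) vs B(r=-,w=x). No conflict.
Steps 9,10: same thread (B). No race.
First conflict at steps 1,2.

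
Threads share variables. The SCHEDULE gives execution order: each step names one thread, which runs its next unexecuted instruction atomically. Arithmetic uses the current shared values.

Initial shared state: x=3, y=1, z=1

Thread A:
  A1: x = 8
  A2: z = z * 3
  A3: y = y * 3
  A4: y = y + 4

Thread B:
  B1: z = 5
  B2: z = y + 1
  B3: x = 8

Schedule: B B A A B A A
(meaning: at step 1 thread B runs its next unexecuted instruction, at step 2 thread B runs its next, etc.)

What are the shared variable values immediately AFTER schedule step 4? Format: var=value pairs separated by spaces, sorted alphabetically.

Step 1: thread B executes B1 (z = 5). Shared: x=3 y=1 z=5. PCs: A@0 B@1
Step 2: thread B executes B2 (z = y + 1). Shared: x=3 y=1 z=2. PCs: A@0 B@2
Step 3: thread A executes A1 (x = 8). Shared: x=8 y=1 z=2. PCs: A@1 B@2
Step 4: thread A executes A2 (z = z * 3). Shared: x=8 y=1 z=6. PCs: A@2 B@2

Answer: x=8 y=1 z=6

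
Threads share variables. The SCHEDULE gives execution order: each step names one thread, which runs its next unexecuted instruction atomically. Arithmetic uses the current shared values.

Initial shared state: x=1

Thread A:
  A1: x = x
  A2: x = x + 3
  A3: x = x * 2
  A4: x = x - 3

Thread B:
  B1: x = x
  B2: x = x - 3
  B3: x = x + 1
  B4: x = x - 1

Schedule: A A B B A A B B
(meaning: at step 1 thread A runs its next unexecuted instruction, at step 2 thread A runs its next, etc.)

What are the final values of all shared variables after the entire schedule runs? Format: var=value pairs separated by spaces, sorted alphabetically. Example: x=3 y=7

Step 1: thread A executes A1 (x = x). Shared: x=1. PCs: A@1 B@0
Step 2: thread A executes A2 (x = x + 3). Shared: x=4. PCs: A@2 B@0
Step 3: thread B executes B1 (x = x). Shared: x=4. PCs: A@2 B@1
Step 4: thread B executes B2 (x = x - 3). Shared: x=1. PCs: A@2 B@2
Step 5: thread A executes A3 (x = x * 2). Shared: x=2. PCs: A@3 B@2
Step 6: thread A executes A4 (x = x - 3). Shared: x=-1. PCs: A@4 B@2
Step 7: thread B executes B3 (x = x + 1). Shared: x=0. PCs: A@4 B@3
Step 8: thread B executes B4 (x = x - 1). Shared: x=-1. PCs: A@4 B@4

Answer: x=-1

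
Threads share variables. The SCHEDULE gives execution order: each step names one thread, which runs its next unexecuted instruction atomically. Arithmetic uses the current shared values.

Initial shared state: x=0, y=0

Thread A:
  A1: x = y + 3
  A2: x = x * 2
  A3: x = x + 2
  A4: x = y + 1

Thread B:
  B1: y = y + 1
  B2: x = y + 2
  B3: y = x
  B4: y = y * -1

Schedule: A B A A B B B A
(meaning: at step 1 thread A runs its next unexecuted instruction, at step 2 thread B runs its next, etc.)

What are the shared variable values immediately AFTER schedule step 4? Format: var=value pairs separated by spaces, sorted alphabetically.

Step 1: thread A executes A1 (x = y + 3). Shared: x=3 y=0. PCs: A@1 B@0
Step 2: thread B executes B1 (y = y + 1). Shared: x=3 y=1. PCs: A@1 B@1
Step 3: thread A executes A2 (x = x * 2). Shared: x=6 y=1. PCs: A@2 B@1
Step 4: thread A executes A3 (x = x + 2). Shared: x=8 y=1. PCs: A@3 B@1

Answer: x=8 y=1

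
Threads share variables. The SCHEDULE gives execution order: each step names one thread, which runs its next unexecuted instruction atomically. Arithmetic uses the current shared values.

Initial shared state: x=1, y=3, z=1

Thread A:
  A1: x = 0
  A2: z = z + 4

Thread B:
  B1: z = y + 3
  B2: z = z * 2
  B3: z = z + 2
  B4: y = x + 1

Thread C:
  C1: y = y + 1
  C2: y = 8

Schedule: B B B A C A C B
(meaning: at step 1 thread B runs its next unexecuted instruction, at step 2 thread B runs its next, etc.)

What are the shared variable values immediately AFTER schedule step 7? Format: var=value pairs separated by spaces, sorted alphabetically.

Answer: x=0 y=8 z=18

Derivation:
Step 1: thread B executes B1 (z = y + 3). Shared: x=1 y=3 z=6. PCs: A@0 B@1 C@0
Step 2: thread B executes B2 (z = z * 2). Shared: x=1 y=3 z=12. PCs: A@0 B@2 C@0
Step 3: thread B executes B3 (z = z + 2). Shared: x=1 y=3 z=14. PCs: A@0 B@3 C@0
Step 4: thread A executes A1 (x = 0). Shared: x=0 y=3 z=14. PCs: A@1 B@3 C@0
Step 5: thread C executes C1 (y = y + 1). Shared: x=0 y=4 z=14. PCs: A@1 B@3 C@1
Step 6: thread A executes A2 (z = z + 4). Shared: x=0 y=4 z=18. PCs: A@2 B@3 C@1
Step 7: thread C executes C2 (y = 8). Shared: x=0 y=8 z=18. PCs: A@2 B@3 C@2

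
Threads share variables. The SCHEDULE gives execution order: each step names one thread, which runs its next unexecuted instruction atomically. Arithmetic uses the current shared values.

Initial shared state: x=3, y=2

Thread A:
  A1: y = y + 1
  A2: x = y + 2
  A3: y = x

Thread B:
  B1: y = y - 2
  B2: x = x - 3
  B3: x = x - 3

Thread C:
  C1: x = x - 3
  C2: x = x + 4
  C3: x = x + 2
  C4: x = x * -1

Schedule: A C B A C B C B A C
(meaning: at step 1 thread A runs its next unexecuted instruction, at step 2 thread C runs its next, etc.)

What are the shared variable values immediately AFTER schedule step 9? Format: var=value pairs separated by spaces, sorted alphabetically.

Step 1: thread A executes A1 (y = y + 1). Shared: x=3 y=3. PCs: A@1 B@0 C@0
Step 2: thread C executes C1 (x = x - 3). Shared: x=0 y=3. PCs: A@1 B@0 C@1
Step 3: thread B executes B1 (y = y - 2). Shared: x=0 y=1. PCs: A@1 B@1 C@1
Step 4: thread A executes A2 (x = y + 2). Shared: x=3 y=1. PCs: A@2 B@1 C@1
Step 5: thread C executes C2 (x = x + 4). Shared: x=7 y=1. PCs: A@2 B@1 C@2
Step 6: thread B executes B2 (x = x - 3). Shared: x=4 y=1. PCs: A@2 B@2 C@2
Step 7: thread C executes C3 (x = x + 2). Shared: x=6 y=1. PCs: A@2 B@2 C@3
Step 8: thread B executes B3 (x = x - 3). Shared: x=3 y=1. PCs: A@2 B@3 C@3
Step 9: thread A executes A3 (y = x). Shared: x=3 y=3. PCs: A@3 B@3 C@3

Answer: x=3 y=3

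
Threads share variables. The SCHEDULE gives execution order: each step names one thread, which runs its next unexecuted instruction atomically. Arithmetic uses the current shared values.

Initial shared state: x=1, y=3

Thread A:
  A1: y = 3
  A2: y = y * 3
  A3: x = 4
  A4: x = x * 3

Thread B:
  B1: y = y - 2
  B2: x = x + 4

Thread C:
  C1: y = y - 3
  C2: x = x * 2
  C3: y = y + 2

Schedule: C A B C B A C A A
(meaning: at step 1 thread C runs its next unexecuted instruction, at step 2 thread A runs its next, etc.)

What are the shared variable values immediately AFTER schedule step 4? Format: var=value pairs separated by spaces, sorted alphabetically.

Answer: x=2 y=1

Derivation:
Step 1: thread C executes C1 (y = y - 3). Shared: x=1 y=0. PCs: A@0 B@0 C@1
Step 2: thread A executes A1 (y = 3). Shared: x=1 y=3. PCs: A@1 B@0 C@1
Step 3: thread B executes B1 (y = y - 2). Shared: x=1 y=1. PCs: A@1 B@1 C@1
Step 4: thread C executes C2 (x = x * 2). Shared: x=2 y=1. PCs: A@1 B@1 C@2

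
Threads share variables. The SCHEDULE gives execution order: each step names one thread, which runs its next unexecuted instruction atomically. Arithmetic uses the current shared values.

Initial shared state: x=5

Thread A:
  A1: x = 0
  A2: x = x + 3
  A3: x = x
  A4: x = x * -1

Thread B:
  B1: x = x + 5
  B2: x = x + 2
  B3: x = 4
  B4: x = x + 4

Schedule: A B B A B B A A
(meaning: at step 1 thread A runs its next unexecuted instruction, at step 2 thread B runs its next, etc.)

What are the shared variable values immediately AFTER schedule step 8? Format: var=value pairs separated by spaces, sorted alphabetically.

Step 1: thread A executes A1 (x = 0). Shared: x=0. PCs: A@1 B@0
Step 2: thread B executes B1 (x = x + 5). Shared: x=5. PCs: A@1 B@1
Step 3: thread B executes B2 (x = x + 2). Shared: x=7. PCs: A@1 B@2
Step 4: thread A executes A2 (x = x + 3). Shared: x=10. PCs: A@2 B@2
Step 5: thread B executes B3 (x = 4). Shared: x=4. PCs: A@2 B@3
Step 6: thread B executes B4 (x = x + 4). Shared: x=8. PCs: A@2 B@4
Step 7: thread A executes A3 (x = x). Shared: x=8. PCs: A@3 B@4
Step 8: thread A executes A4 (x = x * -1). Shared: x=-8. PCs: A@4 B@4

Answer: x=-8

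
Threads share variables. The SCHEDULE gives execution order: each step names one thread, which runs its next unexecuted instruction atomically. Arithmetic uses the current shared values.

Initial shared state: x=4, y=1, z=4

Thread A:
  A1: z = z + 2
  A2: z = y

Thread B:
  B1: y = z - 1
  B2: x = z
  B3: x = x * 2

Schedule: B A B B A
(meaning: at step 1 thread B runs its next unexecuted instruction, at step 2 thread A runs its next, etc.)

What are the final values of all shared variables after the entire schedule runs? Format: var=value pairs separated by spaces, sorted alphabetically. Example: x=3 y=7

Answer: x=12 y=3 z=3

Derivation:
Step 1: thread B executes B1 (y = z - 1). Shared: x=4 y=3 z=4. PCs: A@0 B@1
Step 2: thread A executes A1 (z = z + 2). Shared: x=4 y=3 z=6. PCs: A@1 B@1
Step 3: thread B executes B2 (x = z). Shared: x=6 y=3 z=6. PCs: A@1 B@2
Step 4: thread B executes B3 (x = x * 2). Shared: x=12 y=3 z=6. PCs: A@1 B@3
Step 5: thread A executes A2 (z = y). Shared: x=12 y=3 z=3. PCs: A@2 B@3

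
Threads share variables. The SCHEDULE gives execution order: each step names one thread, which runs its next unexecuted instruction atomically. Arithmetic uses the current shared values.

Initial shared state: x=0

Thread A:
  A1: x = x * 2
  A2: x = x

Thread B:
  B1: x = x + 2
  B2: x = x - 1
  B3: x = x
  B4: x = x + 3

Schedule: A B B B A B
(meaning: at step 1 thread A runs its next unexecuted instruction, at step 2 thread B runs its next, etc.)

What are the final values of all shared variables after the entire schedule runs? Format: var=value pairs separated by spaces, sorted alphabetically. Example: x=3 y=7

Answer: x=4

Derivation:
Step 1: thread A executes A1 (x = x * 2). Shared: x=0. PCs: A@1 B@0
Step 2: thread B executes B1 (x = x + 2). Shared: x=2. PCs: A@1 B@1
Step 3: thread B executes B2 (x = x - 1). Shared: x=1. PCs: A@1 B@2
Step 4: thread B executes B3 (x = x). Shared: x=1. PCs: A@1 B@3
Step 5: thread A executes A2 (x = x). Shared: x=1. PCs: A@2 B@3
Step 6: thread B executes B4 (x = x + 3). Shared: x=4. PCs: A@2 B@4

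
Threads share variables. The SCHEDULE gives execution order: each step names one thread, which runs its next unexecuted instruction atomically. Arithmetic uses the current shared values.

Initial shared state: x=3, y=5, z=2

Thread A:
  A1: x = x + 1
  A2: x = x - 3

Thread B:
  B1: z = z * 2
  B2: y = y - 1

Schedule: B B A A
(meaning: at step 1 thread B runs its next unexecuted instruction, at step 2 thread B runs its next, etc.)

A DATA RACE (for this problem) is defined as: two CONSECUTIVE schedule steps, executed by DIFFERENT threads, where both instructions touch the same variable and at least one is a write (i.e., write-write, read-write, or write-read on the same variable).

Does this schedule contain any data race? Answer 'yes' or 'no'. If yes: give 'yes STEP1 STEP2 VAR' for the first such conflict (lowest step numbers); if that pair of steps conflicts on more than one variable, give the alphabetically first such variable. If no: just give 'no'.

Answer: no

Derivation:
Steps 1,2: same thread (B). No race.
Steps 2,3: B(r=y,w=y) vs A(r=x,w=x). No conflict.
Steps 3,4: same thread (A). No race.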